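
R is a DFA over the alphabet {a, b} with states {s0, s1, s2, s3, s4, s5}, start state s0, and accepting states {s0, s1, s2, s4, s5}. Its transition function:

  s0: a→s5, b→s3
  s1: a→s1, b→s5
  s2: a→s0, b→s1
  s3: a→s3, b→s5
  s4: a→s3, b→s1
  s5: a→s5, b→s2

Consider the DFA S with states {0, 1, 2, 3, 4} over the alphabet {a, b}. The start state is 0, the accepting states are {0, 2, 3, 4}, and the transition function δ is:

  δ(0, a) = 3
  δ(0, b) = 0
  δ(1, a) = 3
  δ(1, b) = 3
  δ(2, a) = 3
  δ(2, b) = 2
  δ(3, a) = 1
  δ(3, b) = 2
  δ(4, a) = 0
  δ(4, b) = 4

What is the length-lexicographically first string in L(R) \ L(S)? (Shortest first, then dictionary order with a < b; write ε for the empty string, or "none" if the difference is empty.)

aa

The string aa is accepted by R but not by S.
No shorter string lies in the difference, and aa is the lexicographically first length-2 string in L(R) \ L(S).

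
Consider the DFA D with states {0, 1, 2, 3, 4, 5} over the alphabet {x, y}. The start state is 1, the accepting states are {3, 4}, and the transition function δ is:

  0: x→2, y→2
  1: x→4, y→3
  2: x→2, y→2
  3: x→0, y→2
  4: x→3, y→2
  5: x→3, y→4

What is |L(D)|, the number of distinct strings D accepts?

The useful subgraph on states {1, 3, 4} is acyclic, so L(D) is finite; the longest accepting path visits 3 useful states, giving maximum string length 2.
Counting accepting paths from 1 by length: 2 of length 1, 1 of length 2. Total 3.

3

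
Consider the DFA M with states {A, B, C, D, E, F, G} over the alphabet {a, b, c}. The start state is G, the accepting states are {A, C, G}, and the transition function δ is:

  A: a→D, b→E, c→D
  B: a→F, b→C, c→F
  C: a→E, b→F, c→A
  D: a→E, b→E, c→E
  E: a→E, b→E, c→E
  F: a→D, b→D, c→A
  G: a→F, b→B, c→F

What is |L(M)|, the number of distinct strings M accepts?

The useful subgraph on states {A, B, C, F, G} is acyclic, so L(M) is finite; the longest accepting path visits 5 useful states, giving maximum string length 4.
Counting accepting paths from G by length: 1 of length 0, 3 of length 2, 3 of length 3, 1 of length 4. Total 8.

8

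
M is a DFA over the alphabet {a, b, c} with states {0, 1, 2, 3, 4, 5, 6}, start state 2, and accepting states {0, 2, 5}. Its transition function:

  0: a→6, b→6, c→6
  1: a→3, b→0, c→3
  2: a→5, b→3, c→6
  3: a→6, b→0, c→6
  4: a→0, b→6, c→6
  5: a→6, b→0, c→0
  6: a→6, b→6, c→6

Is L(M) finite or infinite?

The useful states (reachable from 2 and able to reach an accepting state) are {0, 2, 3, 5}.
Restricted to these states the transition graph has no cycle, so every accepting path has bounded length and L is finite.

finite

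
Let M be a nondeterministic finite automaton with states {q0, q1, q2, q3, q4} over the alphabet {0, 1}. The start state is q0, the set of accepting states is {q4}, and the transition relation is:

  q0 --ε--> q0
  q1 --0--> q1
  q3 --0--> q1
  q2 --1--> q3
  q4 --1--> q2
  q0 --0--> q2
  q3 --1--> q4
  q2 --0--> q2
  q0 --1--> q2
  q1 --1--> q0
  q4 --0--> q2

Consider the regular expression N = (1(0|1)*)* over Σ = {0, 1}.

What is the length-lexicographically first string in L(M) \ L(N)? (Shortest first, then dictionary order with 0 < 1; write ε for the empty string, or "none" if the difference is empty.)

The string 011 is accepted by M but not by N.
No shorter string lies in the difference, and 011 is the lexicographically first length-3 string in L(M) \ L(N).

011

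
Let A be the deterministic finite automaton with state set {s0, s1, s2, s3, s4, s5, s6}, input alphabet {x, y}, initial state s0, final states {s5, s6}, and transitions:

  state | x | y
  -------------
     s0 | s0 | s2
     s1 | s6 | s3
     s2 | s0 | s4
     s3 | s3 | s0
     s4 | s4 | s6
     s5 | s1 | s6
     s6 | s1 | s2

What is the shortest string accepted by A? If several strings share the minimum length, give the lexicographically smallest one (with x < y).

yyy

A breadth-first search from s0 reaches an accepting state first via the path s0 → s2 → s4 → s6 on input yyy.
No string of length < 3 is accepted (BFS exhausts all shorter strings without reaching an accepting state), and yyy is the lexicographically least accepting string of length 3.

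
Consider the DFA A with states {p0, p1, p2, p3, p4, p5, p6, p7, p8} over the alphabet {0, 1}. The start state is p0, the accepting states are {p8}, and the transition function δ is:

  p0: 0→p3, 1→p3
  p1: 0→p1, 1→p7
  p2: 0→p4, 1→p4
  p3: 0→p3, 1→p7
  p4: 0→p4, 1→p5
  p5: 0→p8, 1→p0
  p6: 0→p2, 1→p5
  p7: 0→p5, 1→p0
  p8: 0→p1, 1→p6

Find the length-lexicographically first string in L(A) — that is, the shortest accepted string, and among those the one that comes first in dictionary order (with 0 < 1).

A breadth-first search from p0 reaches an accepting state first via the path p0 → p3 → p7 → p5 → p8 on input 0100.
No string of length < 4 is accepted (BFS exhausts all shorter strings without reaching an accepting state), and 0100 is the lexicographically least accepting string of length 4.

0100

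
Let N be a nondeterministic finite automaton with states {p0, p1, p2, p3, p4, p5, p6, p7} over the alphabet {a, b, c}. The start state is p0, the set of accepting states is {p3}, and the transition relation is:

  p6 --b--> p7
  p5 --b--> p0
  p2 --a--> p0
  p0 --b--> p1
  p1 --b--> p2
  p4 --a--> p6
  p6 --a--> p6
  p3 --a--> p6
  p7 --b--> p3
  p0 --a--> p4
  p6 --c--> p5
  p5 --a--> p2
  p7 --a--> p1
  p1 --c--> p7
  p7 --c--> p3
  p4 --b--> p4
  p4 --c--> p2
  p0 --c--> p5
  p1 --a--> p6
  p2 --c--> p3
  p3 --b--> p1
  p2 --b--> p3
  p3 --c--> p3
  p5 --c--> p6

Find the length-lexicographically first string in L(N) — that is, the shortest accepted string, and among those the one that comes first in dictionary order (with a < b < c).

acb

A breadth-first search from p0 reaches an accepting state first via the path p0 → p4 → p2 → p3 on input acb.
No string of length < 3 is accepted (BFS exhausts all shorter strings without reaching an accepting state), and acb is the lexicographically least accepting string of length 3.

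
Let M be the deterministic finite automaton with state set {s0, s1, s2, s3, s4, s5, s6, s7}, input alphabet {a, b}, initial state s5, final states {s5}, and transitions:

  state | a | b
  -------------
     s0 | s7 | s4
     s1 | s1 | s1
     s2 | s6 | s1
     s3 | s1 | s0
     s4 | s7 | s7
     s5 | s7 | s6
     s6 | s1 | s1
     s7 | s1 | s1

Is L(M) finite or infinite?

The useful states (reachable from s5 and able to reach an accepting state) are {s5}.
Restricted to these states the transition graph has no cycle, so every accepting path has bounded length and L is finite.

finite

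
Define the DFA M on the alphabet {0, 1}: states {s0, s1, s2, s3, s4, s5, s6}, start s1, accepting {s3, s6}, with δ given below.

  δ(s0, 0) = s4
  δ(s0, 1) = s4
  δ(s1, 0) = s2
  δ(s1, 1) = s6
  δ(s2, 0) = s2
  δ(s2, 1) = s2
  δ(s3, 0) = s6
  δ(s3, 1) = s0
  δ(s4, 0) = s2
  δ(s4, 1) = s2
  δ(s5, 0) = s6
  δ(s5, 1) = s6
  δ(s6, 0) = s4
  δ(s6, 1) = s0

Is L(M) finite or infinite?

The useful states (reachable from s1 and able to reach an accepting state) are {s1, s6}.
Restricted to these states the transition graph has no cycle, so every accepting path has bounded length and L is finite.

finite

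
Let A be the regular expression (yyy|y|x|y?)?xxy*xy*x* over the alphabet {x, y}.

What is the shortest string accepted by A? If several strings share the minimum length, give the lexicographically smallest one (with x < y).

xxx

By inspection of the expression, no string of length less than 3 matches, and xxx is the lexicographically first match of length 3.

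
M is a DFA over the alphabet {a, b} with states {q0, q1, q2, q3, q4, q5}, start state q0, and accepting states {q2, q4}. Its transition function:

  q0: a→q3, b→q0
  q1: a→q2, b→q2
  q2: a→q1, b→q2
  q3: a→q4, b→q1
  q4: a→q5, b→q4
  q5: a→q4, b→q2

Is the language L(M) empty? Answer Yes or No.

The string aa is accepted: the run q0 → q3 → q4 ends in the accepting state q4.
Since at least one string is accepted, L(M) is not empty.

No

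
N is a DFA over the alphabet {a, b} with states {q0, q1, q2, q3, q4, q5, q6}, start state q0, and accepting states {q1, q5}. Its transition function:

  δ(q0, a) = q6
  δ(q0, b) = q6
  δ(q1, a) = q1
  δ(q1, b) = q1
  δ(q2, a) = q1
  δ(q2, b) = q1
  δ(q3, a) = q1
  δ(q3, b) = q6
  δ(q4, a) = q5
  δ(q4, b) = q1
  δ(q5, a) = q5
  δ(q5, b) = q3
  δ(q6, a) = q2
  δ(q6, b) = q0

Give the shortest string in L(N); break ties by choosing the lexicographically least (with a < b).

aaa

A breadth-first search from q0 reaches an accepting state first via the path q0 → q6 → q2 → q1 on input aaa.
No string of length < 3 is accepted (BFS exhausts all shorter strings without reaching an accepting state), and aaa is the lexicographically least accepting string of length 3.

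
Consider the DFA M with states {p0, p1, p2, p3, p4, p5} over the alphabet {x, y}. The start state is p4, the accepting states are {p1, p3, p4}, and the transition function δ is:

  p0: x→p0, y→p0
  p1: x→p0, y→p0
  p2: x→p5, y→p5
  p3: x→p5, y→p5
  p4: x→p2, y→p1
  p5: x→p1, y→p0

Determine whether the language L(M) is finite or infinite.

The useful states (reachable from p4 and able to reach an accepting state) are {p1, p2, p4, p5}.
Restricted to these states the transition graph has no cycle, so every accepting path has bounded length and L is finite.

finite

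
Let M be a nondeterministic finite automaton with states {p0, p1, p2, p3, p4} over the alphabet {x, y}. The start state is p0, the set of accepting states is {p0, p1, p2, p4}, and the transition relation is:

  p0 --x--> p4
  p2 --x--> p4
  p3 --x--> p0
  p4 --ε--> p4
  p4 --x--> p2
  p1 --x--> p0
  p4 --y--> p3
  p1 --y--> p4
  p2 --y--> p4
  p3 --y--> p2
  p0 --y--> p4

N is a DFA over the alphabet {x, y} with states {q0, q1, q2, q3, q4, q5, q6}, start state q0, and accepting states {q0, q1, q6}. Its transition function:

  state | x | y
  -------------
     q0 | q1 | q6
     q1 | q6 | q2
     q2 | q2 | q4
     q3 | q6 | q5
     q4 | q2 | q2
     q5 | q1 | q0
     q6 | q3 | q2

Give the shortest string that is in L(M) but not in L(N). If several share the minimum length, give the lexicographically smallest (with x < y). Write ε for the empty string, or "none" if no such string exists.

yx

The string yx is accepted by M but not by N.
No shorter string lies in the difference, and yx is the lexicographically first length-2 string in L(M) \ L(N).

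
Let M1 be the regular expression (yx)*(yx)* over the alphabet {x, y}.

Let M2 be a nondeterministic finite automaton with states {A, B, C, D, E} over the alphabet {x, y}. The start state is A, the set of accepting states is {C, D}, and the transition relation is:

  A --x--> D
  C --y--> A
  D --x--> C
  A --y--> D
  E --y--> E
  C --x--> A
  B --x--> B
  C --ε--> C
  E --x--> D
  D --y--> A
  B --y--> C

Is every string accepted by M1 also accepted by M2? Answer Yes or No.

No

The empty string ε is in L(M1) but not in L(M2).
So L(M1) ⊄ L(M2).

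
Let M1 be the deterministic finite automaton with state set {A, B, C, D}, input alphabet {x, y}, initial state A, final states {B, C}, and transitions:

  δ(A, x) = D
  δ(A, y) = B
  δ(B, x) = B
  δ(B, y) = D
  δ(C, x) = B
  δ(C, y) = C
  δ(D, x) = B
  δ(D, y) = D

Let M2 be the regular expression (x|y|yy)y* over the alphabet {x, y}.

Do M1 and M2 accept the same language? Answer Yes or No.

No

The string xx is accepted by M1 but rejected by M2.
So L(M1) ≠ L(M2).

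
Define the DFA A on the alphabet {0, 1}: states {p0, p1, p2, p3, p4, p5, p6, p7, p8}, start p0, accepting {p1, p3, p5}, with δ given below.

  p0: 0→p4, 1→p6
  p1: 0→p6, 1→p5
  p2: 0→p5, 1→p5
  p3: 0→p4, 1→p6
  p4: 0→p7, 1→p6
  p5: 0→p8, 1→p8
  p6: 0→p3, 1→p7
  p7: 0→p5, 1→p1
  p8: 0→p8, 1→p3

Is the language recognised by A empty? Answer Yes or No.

The string 10 is accepted: the run p0 → p6 → p3 ends in the accepting state p3.
Since at least one string is accepted, L(A) is not empty.

No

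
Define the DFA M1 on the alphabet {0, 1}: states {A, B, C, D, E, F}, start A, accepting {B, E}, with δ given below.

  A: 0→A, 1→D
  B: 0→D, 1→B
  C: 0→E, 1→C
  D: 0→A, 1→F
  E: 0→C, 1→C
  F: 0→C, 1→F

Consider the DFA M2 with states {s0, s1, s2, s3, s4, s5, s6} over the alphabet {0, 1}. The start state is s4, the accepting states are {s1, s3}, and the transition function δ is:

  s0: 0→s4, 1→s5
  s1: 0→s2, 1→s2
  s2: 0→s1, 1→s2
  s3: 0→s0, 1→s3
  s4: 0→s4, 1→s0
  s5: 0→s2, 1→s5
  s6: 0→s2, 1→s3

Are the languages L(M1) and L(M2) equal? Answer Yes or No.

Yes

Exploring the product automaton M1 × M2 from the start pair (A, s4), following both machines on each input symbol, reaches 5 state pairs: (A, s4), (D, s0), (F, s5), (C, s2), (E, s1).
M1 accepts in {B, E} and M2 accepts in {s1, s3}. In every reachable pair the two components are either both accepting — (E, s1) — or both non-accepting, so no string is accepted by exactly one of the machines: L(M1) \ L(M2) and L(M2) \ L(M1) are both empty.
Hence every string is accepted by M1 iff it is accepted by M2, and the two languages coincide.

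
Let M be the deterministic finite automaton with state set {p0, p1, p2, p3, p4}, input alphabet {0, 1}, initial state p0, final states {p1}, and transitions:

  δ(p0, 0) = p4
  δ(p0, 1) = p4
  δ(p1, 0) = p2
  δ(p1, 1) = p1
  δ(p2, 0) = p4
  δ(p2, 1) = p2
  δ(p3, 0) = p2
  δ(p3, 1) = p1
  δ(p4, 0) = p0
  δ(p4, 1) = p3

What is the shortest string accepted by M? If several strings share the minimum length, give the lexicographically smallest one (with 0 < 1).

A breadth-first search from p0 reaches an accepting state first via the path p0 → p4 → p3 → p1 on input 011.
No string of length < 3 is accepted (BFS exhausts all shorter strings without reaching an accepting state), and 011 is the lexicographically least accepting string of length 3.

011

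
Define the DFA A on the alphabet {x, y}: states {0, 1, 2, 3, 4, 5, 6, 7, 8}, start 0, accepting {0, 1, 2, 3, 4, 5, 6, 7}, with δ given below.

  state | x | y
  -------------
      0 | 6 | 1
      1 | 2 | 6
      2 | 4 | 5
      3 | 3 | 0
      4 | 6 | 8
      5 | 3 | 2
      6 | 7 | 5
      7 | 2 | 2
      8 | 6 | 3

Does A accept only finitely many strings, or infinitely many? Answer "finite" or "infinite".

infinite

State 0 is reachable from the start and can reach an accepting state, and it lies on the cycle 0 → 1 → 2 → 4 → 8 → 3 → 0.
Traversing that cycle any number of times yields accepted strings of unbounded length, so the language is infinite.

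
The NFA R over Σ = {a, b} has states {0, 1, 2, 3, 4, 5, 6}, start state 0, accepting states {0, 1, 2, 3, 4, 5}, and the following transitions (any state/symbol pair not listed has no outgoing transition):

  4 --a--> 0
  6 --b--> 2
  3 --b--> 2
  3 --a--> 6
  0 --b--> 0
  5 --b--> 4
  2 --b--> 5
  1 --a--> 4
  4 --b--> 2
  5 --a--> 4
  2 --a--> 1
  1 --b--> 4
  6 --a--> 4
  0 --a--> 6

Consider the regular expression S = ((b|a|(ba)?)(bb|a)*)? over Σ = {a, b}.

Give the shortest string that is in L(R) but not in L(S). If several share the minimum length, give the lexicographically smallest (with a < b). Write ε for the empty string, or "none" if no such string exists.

The string ab is accepted by R but not by S.
No shorter string lies in the difference, and ab is the lexicographically first length-2 string in L(R) \ L(S).

ab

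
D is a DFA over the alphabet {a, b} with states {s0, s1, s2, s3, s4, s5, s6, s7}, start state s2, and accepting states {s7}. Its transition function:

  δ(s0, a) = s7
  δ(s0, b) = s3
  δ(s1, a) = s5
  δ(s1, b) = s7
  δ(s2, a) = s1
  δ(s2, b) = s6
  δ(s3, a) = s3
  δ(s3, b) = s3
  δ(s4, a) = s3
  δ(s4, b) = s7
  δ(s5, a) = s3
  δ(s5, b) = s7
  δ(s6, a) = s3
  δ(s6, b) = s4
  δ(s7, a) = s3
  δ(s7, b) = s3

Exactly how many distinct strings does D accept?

3

The useful subgraph on states {s1, s2, s4, s5, s6, s7} is acyclic, so L(D) is finite; the longest accepting path visits 4 useful states, giving maximum string length 3.
Counting accepting paths from s2 by length: 1 of length 2, 2 of length 3. Total 3.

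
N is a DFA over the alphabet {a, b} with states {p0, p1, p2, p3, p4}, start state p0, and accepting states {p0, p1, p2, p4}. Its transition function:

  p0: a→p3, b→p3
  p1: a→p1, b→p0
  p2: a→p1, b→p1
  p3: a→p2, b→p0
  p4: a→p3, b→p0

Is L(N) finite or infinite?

infinite

State p0 is reachable from the start and can reach an accepting state, and it lies on the cycle p0 → p3 → p0.
Traversing that cycle any number of times yields accepted strings of unbounded length, so the language is infinite.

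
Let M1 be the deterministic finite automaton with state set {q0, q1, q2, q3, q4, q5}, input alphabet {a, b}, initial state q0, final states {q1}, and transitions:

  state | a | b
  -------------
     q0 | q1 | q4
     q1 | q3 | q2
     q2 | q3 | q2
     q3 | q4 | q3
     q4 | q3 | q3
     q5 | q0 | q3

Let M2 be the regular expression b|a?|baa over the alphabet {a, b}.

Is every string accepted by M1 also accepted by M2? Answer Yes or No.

Yes

Converting the expression M2 to a DFA (subset construction, then merging equivalent states) gives the minimal DFA with states {r0, r1, r2, r3, r4}, start state r0, accepting states {r0, r1, r2} and transitions r0: a→r1, b→r2; r1: a→r3, b→r3; r2: a→r4, b→r3; r3: a→r3, b→r3; r4: a→r1, b→r3.
Exploring the product automaton M1 × M2 from the start pair (q0, r0), following both machines on each input symbol, reaches 8 state pairs: (q0, r0), (q1, r1), (q4, r2), (q3, r3), (q2, r3), (q3, r4), (q4, r3), (q4, r1).
M1 accepts in {q1} and M2 accepts in {r0, r1, r2}. The reachable pairs whose M1-component is accepting are (q1, r1); in each of them the M2-component is accepting too, so the product for L(M1) \ L(M2) (M1-component accepting, M2-component rejecting) has no reachable accepting pair and the difference is empty.
Hence every string in L(M1) is also in L(M2).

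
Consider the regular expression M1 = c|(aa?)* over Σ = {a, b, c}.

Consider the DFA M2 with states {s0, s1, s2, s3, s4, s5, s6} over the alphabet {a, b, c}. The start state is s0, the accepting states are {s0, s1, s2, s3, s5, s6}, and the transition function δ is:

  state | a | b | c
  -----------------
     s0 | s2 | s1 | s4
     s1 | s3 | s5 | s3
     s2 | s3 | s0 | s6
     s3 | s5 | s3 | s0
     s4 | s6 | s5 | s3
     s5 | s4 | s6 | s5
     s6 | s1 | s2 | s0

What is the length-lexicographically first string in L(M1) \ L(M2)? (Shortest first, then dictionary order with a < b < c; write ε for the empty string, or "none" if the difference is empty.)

The string c is accepted by M1 but not by M2.
No shorter string lies in the difference, and c is the lexicographically first length-1 string in L(M1) \ L(M2).

c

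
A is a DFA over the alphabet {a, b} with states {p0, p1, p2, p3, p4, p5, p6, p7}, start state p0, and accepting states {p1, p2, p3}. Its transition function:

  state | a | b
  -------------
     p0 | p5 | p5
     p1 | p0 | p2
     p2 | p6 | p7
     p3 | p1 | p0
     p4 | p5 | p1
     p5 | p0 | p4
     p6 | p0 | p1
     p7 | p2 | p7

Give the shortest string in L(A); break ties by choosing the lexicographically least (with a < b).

abb

A breadth-first search from p0 reaches an accepting state first via the path p0 → p5 → p4 → p1 on input abb.
No string of length < 3 is accepted (BFS exhausts all shorter strings without reaching an accepting state), and abb is the lexicographically least accepting string of length 3.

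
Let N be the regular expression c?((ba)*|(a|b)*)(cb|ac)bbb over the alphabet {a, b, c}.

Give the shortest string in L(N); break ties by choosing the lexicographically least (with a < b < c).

By inspection of the expression, no string of length less than 5 matches, and acbbb is the lexicographically first match of length 5.

acbbb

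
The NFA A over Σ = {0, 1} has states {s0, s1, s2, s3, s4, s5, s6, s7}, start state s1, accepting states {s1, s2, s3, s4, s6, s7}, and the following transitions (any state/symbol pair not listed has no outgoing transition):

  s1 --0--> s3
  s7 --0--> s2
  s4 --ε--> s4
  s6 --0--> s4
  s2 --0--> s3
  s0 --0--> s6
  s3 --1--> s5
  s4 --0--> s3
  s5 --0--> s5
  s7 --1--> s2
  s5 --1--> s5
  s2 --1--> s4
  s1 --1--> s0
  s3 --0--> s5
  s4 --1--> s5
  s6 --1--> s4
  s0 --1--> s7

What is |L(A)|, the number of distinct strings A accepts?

The useful subgraph on states {s0, s1, s2, s3, s4, s6, s7} is acyclic, so L(A) is finite; the longest accepting path visits 6 useful states, giving maximum string length 5.
Counting accepting paths from s1 by length: 1 of length 0, 1 of length 1, 2 of length 2, 4 of length 3, 6 of length 4, 2 of length 5. Total 16.

16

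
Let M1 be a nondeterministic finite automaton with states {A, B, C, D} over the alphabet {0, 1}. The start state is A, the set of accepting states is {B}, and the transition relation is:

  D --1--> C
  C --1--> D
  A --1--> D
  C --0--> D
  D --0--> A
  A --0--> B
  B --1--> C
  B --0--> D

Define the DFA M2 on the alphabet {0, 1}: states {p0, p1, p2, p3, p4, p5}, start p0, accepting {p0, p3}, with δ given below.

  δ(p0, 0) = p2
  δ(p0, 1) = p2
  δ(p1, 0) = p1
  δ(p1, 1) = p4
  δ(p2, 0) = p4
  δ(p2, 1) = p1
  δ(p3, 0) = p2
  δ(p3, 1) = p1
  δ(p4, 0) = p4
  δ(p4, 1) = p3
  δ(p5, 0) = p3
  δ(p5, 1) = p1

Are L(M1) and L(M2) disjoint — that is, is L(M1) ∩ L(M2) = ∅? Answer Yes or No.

Yes

Exploring the product automaton M1 × M2 from the start pair (A, p0), following both machines on each input symbol, reaches 14 state pairs: (A, p0), (B, p2), (D, p2), (D, p4), (C, p1), (A, p4), (C, p3), (D, p1), (B, p4), (D, p3), (A, p1), (C, p4), (A, p2), (B, p1).
M1 accepts in {B} and M2 accepts in {p0, p3}; no reachable pair has both components accepting, so no string drives both machines to acceptance simultaneously and L(M1) ∩ L(M2) = ∅.
So no string is accepted by both, and the intersection is empty.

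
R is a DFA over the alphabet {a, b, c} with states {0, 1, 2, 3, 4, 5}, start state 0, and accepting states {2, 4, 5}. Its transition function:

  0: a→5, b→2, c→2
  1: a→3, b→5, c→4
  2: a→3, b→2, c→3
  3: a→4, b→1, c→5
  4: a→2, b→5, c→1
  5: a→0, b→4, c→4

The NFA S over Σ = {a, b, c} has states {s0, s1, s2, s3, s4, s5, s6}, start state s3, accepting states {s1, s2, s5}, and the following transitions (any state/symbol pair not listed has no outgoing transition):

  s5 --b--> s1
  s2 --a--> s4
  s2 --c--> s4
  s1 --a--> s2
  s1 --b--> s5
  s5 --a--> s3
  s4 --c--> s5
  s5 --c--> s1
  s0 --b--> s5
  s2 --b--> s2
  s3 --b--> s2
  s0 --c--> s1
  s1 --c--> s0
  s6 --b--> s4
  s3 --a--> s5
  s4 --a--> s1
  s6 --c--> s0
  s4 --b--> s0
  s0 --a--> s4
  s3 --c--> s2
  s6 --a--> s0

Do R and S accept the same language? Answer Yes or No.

Exploring the product automaton R × S from the start pair (0, s3), following both machines on each input symbol, reaches 6 state pairs: (0, s3), (5, s5), (2, s2), (4, s1), (3, s4), (1, s0).
R accepts in {2, 4, 5} and S accepts in {s1, s2, s5}. In every reachable pair the two components are either both accepting — (5, s5), (2, s2), (4, s1) — or both non-accepting, so no string is accepted by exactly one of the machines: L(R) \ L(S) and L(S) \ L(R) are both empty.
Hence every string is accepted by R iff it is accepted by S, and the two languages coincide.

Yes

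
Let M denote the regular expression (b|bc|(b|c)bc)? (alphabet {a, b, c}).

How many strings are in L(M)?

5

The expression has no Kleene star, so L(M) is finite. Expanding the alternatives gives {ε, b, bc, bbc, cbc}.
That is 1 of length 0, 1 of length 1, 1 of length 2, 2 of length 3: 5 strings in all.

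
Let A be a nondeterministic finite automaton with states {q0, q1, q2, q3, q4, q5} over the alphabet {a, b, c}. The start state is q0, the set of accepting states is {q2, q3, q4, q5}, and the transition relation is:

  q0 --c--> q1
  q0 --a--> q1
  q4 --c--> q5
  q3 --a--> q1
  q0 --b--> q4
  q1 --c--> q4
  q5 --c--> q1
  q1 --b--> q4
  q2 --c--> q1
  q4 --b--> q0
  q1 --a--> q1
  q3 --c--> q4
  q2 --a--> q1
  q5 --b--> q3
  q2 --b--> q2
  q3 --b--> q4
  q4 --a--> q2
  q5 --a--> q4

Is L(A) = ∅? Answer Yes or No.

The string b is accepted: the run q0 → q4 ends in the accepting state q4.
Since at least one string is accepted, L(A) is not empty.

No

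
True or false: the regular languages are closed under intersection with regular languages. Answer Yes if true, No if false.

Yes

This is a special case of closure under intersection: the product of the two DFAs, accepting on F₁ × F₂, recognises the intersection.
So the regular languages are closed under intersection with a regular language.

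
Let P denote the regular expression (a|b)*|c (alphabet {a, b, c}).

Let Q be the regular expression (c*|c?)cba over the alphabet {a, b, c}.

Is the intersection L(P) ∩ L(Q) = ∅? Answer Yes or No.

Yes

Converting the expression P to a DFA (subset construction, then merging equivalent states) gives the minimal DFA with states {p0, p1, p2, p3}, start state p0, accepting states {p0, p1, p2} and transitions p0: a→p1, b→p1, c→p2; p1: a→p1, b→p1, c→p3; p2: a→p3, b→p3, c→p3; p3: a→p3, b→p3, c→p3.
Converting the expression Q to a DFA (subset construction, then merging equivalent states) gives the minimal DFA with states {q0, q1, q2, q3, q4}, start state q0, accepting states {q4} and transitions q0: a→q1, b→q1, c→q2; q1: a→q1, b→q1, c→q1; q2: a→q1, b→q3, c→q2; q3: a→q4, b→q1, c→q1; q4: a→q1, b→q1, c→q1.
Exploring the product automaton P × Q from the start pair (p0, q0), following both machines on each input symbol, reaches 7 state pairs: (p0, q0), (p1, q1), (p2, q2), (p3, q1), (p3, q3), (p3, q2), (p3, q4).
P accepts in {p0, p1, p2} and Q accepts in {q4}; no reachable pair has both components accepting, so no string drives both machines to acceptance simultaneously and L(P) ∩ L(Q) = ∅.
So no string is accepted by both, and the intersection is empty.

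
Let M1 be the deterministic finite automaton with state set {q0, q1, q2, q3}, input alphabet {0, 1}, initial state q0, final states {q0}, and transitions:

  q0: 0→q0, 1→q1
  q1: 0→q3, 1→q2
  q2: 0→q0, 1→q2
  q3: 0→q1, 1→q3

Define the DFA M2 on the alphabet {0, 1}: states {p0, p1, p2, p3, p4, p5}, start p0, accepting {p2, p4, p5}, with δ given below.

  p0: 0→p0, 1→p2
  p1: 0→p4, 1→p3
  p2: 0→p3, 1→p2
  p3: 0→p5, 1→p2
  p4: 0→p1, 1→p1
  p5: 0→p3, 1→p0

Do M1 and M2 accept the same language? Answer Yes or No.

No

The empty string ε is accepted by M1 but rejected by M2.
So L(M1) ≠ L(M2).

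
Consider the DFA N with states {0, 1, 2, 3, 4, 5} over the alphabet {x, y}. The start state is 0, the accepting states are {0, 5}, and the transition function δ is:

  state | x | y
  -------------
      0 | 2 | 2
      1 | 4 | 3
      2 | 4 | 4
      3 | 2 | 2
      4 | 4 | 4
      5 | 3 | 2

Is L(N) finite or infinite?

The useful states (reachable from 0 and able to reach an accepting state) are {0}.
Restricted to these states the transition graph has no cycle, so every accepting path has bounded length and L is finite.

finite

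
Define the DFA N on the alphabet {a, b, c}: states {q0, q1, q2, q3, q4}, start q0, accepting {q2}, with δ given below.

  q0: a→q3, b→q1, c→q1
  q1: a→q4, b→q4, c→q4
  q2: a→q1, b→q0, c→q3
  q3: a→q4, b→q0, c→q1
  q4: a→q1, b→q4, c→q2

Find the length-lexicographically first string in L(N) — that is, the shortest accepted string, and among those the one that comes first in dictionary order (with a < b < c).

aac

A breadth-first search from q0 reaches an accepting state first via the path q0 → q3 → q4 → q2 on input aac.
No string of length < 3 is accepted (BFS exhausts all shorter strings without reaching an accepting state), and aac is the lexicographically least accepting string of length 3.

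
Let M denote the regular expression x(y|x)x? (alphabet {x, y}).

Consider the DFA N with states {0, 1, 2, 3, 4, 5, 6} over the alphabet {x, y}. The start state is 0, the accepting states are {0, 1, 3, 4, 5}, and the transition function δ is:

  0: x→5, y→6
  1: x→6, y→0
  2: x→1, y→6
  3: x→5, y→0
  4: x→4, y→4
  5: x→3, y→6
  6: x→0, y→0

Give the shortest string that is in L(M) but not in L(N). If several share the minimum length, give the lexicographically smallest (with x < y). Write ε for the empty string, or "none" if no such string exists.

The string xy is accepted by M but not by N.
No shorter string lies in the difference, and xy is the lexicographically first length-2 string in L(M) \ L(N).

xy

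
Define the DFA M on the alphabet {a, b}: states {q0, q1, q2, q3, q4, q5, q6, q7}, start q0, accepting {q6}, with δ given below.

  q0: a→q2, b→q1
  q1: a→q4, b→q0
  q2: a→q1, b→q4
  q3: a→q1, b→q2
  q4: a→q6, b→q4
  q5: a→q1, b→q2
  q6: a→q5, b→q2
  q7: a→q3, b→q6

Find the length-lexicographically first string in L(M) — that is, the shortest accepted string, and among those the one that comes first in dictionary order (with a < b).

A breadth-first search from q0 reaches an accepting state first via the path q0 → q2 → q4 → q6 on input aba.
No string of length < 3 is accepted (BFS exhausts all shorter strings without reaching an accepting state), and aba is the lexicographically least accepting string of length 3.

aba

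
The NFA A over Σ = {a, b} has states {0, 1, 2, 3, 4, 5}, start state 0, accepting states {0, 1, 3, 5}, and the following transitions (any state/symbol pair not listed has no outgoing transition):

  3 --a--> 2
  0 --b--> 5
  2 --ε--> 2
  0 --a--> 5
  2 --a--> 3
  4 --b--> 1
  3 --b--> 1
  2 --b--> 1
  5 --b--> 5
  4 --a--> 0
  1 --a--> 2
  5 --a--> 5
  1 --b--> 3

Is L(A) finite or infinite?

infinite

State 5 is reachable from the start and can reach an accepting state, and it lies on the cycle 5 → 5.
Traversing that cycle any number of times yields accepted strings of unbounded length, so the language is infinite.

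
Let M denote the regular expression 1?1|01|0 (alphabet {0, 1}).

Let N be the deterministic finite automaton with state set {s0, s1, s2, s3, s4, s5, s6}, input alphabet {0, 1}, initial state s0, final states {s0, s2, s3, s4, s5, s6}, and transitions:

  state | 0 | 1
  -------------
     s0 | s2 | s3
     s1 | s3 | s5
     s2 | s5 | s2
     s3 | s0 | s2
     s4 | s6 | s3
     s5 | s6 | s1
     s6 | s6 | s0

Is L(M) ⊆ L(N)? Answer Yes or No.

Yes

Converting the expression M to a DFA (subset construction, then merging equivalent states) gives the minimal DFA with states {m0, m1, m2, m3}, start state m0, accepting states {m1, m3} and transitions m0: 0→m1, 1→m1; m1: 0→m2, 1→m3; m2: 0→m2, 1→m2; m3: 0→m2, 1→m2.
Exploring the product automaton M × N from the start pair (m0, s0), following both machines on each input symbol, reaches 10 state pairs: (m0, s0), (m1, s2), (m1, s3), (m2, s5), (m3, s2), (m2, s0), (m2, s6), (m2, s1), (m2, s2), (m2, s3).
M accepts in {m1, m3} and N accepts in {s0, s2, s3, s4, s5, s6}. The reachable pairs whose M-component is accepting are (m1, s2), (m1, s3), (m3, s2); in each of them the N-component is accepting too, so the product for L(M) \ L(N) (M-component accepting, N-component rejecting) has no reachable accepting pair and the difference is empty.
Hence every string in L(M) is also in L(N).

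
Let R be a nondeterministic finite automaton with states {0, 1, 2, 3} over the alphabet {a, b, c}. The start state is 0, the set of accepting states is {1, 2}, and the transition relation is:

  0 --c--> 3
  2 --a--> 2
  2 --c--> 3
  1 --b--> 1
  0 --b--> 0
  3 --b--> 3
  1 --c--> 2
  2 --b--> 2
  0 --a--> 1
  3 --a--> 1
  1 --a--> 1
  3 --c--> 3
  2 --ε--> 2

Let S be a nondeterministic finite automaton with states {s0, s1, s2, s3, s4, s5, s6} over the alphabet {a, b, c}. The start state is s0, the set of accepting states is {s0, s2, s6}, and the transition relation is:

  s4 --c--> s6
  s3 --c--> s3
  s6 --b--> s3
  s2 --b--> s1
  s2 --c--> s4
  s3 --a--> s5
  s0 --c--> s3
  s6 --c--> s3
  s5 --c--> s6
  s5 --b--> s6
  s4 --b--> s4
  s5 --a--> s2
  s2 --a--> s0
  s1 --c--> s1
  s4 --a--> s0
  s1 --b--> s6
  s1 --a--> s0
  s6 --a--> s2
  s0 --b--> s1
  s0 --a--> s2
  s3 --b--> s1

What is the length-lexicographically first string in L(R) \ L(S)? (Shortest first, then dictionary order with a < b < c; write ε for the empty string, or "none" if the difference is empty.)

ab

The string ab is accepted by R but not by S.
No shorter string lies in the difference, and ab is the lexicographically first length-2 string in L(R) \ L(S).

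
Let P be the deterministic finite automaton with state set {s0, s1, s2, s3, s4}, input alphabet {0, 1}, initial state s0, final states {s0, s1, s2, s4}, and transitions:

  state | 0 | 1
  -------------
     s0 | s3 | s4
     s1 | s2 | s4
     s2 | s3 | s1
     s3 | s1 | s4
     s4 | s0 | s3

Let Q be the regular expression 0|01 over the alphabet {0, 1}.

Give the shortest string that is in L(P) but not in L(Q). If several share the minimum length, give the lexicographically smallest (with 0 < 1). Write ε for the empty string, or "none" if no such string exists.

ε

The empty string ε is accepted by P but not by Q.
Since ε is the unique shortest string, it is the required witness.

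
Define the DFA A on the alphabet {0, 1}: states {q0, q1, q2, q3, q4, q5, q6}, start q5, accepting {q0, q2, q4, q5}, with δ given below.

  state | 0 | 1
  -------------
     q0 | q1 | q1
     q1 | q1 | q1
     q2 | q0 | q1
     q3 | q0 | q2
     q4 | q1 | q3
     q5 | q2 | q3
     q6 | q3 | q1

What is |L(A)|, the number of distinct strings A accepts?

6

The useful subgraph on states {q0, q2, q3, q5} is acyclic, so L(A) is finite; the longest accepting path visits 4 useful states, giving maximum string length 3.
Counting accepting paths from q5 by length: 1 of length 0, 1 of length 1, 3 of length 2, 1 of length 3. Total 6.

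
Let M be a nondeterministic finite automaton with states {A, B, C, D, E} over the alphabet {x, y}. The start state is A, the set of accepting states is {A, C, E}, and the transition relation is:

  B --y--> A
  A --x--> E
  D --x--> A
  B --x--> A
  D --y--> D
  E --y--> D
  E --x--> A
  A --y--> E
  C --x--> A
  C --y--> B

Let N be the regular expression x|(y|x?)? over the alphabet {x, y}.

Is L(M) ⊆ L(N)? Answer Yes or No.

No

The string xx is in L(M) but not in L(N).
So L(M) ⊄ L(N).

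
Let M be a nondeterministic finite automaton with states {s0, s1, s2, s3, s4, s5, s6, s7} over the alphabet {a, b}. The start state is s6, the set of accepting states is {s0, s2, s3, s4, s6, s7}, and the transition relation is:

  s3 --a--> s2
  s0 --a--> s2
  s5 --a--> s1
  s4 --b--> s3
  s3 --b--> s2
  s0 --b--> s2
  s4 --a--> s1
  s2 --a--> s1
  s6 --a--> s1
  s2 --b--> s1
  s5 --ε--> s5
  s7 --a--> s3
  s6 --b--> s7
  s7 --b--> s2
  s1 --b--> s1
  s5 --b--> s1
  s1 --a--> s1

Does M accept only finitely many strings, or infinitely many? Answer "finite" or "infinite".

The useful states (reachable from s6 and able to reach an accepting state) are {s2, s3, s6, s7}.
Restricted to these states the transition graph has no cycle, so every accepting path has bounded length and L is finite.

finite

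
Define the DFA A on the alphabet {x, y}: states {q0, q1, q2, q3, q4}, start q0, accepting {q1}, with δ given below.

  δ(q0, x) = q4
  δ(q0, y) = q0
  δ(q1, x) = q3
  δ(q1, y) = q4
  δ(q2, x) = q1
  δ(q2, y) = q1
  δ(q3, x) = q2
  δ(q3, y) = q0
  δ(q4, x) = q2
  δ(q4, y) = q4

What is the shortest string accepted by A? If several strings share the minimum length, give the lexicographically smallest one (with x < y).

A breadth-first search from q0 reaches an accepting state first via the path q0 → q4 → q2 → q1 on input xxx.
No string of length < 3 is accepted (BFS exhausts all shorter strings without reaching an accepting state), and xxx is the lexicographically least accepting string of length 3.

xxx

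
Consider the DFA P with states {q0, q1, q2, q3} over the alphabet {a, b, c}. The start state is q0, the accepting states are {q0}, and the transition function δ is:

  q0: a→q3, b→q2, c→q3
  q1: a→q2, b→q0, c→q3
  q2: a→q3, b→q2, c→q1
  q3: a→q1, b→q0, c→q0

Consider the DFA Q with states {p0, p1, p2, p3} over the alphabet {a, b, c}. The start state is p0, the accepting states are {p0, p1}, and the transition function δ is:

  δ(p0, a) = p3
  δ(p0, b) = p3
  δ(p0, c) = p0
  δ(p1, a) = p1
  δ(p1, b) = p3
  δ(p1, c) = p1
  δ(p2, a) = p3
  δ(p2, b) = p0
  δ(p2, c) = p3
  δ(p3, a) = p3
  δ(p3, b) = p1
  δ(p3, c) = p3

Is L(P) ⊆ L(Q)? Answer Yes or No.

The string ac is in L(P) but not in L(Q).
So L(P) ⊄ L(Q).

No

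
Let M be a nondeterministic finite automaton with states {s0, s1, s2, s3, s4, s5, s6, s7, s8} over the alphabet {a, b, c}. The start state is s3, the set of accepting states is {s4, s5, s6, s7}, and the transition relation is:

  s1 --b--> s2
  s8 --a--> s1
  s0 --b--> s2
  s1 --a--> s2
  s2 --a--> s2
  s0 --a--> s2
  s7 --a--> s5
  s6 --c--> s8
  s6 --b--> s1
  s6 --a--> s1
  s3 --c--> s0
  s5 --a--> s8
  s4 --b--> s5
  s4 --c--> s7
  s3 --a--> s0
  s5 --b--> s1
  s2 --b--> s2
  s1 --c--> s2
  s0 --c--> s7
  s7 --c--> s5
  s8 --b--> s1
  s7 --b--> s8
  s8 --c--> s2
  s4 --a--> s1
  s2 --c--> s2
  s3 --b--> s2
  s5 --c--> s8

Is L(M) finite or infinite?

finite

The useful states (reachable from s3 and able to reach an accepting state) are {s0, s3, s5, s7}.
Restricted to these states the transition graph has no cycle, so every accepting path has bounded length and L is finite.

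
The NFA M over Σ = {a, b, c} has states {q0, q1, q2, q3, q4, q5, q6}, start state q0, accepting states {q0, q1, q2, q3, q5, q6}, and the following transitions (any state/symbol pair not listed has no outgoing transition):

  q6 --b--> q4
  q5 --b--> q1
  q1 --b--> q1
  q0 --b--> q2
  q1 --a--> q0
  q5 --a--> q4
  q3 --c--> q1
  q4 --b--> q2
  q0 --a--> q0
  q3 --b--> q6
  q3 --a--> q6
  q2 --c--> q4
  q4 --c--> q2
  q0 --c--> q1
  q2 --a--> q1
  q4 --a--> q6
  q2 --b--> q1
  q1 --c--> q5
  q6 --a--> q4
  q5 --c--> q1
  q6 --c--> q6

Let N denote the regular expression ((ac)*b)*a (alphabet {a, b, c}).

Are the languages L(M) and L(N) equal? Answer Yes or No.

No

The empty string ε is accepted by M but rejected by N.
So L(M) ≠ L(N).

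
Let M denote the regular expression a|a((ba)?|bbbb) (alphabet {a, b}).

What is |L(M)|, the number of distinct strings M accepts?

The expression has no Kleene star, so L(M) is finite. Expanding the alternatives gives {a, aba, abbbb}.
That is 1 of length 1, 1 of length 3, 1 of length 5: 3 strings in all.

3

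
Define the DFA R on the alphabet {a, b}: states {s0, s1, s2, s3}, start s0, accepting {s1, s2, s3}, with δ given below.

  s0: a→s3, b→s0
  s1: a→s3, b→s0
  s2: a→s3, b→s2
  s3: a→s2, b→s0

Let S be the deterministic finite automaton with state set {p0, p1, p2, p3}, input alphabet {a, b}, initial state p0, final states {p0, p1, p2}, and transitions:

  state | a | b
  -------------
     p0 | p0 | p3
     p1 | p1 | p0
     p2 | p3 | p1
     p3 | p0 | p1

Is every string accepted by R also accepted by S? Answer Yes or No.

The string aab is in L(R) but not in L(S).
So L(R) ⊄ L(S).

No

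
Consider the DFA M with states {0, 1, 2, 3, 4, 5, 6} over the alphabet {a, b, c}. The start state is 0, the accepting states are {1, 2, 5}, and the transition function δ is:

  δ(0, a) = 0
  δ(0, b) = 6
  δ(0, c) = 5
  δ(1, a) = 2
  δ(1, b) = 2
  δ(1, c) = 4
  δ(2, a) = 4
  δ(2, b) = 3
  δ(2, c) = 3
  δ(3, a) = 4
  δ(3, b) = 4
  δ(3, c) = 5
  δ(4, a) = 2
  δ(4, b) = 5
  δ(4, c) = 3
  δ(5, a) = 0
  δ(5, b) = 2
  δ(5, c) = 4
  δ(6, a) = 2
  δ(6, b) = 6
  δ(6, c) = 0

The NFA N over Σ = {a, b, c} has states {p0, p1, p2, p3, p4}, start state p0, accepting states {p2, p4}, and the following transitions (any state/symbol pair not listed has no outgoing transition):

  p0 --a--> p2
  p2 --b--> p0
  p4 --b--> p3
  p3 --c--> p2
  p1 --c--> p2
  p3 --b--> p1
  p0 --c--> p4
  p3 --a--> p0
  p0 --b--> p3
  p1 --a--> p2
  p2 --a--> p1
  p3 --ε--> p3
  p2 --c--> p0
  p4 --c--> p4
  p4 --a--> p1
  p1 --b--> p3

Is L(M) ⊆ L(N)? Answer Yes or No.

No

The string ac is in L(M) but not in L(N).
So L(M) ⊄ L(N).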